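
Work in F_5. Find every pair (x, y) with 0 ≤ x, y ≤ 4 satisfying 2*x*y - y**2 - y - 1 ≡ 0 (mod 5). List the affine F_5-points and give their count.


Affine F_5-points: {(2, 4), (3, 2), (3, 3), (4, 1)}; count = 4.

For each of the 25 pairs (x, y) ∈ F_5², evaluate f(x, y) mod 5. Record the zeros.
  x = 0: [0↦4, 1↦2, 2↦3, 3↦2, 4↦4]  zeros at y ∈ ∅
  x = 1: [0↦4, 1↦4, 2↦2, 3↦3, 4↦2]  zeros at y ∈ ∅
  x = 2: [0↦4, 1↦1, 2↦1, 3↦4, 4↦0]  zeros at y ∈ {4}
  x = 3: [0↦4, 1↦3, 2↦0, 3↦0, 4↦3]  zeros at y ∈ {2, 3}
  x = 4: [0↦4, 1↦0, 2↦4, 3↦1, 4↦1]  zeros at y ∈ {1}
Collecting zeros: affine points = {(2, 4), (3, 2), (3, 3), (4, 1)}.
Total count |C(F_5)_aff| = 4.


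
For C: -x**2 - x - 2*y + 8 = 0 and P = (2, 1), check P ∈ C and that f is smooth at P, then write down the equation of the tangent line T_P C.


Tangent line at P: -5*x - 2*y + 12 = 0.

Step 1: f(2, 1) = 0, so P lies on C.
Step 2: partial derivatives
  f_x(x, y) = -2*x - 1, f_y(x, y) = -2.
  f_x(P) = -5, f_y(P) = -2 (gradient nonzero, so P is smooth).
Step 3: tangent line at P: -5·(x − 2) + -2·(y − 1) = 0.
Expanding: -5*x - 2*y + 12 = 0.


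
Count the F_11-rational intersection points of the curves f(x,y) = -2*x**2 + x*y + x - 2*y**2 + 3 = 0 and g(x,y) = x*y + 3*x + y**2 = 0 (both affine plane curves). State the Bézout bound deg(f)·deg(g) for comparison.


Common zeros: {(7, 9)}; count = 1; Bézout bound = 4.

deg(f) = 2, deg(g) = 2, so Bézout bound = 4.
Scan x ∈ F_11. For each x, list the y ∈ F_11 with f(x, y) ≡ 0 and those with g(x, y) ≡ 0 (mod 11); the common zeros in that column are the intersection.
  x = 0: f ≡ 0 at y ∈ ∅; g ≡ 0 at y ∈ {0}; common: ∅.
  x = 1: f ≡ 0 at y ∈ ∅; g ≡ 0 at y ∈ {5}; common: ∅.
  x = 2: f ≡ 0 at y ∈ ∅; g ≡ 0 at y ∈ ∅; common: ∅.
  x = 3: f ≡ 0 at y ∈ {1, 6}; g ≡ 0 at y ∈ ∅; common: ∅.
  x = 4: f ≡ 0 at y ∈ {5, 8}; g ≡ 0 at y ∈ {3, 4}; common: ∅.
  x = 5: f ≡ 0 at y ∈ ∅; g ≡ 0 at y ∈ {7, 10}; common: ∅.
  x = 6: f ≡ 0 at y ∈ {6, 8}; g ≡ 0 at y ∈ ∅; common: ∅.
  x = 7: f ≡ 0 at y ∈ {0, 9}; g ≡ 0 at y ∈ {6, 9}; common: {9}.
  x = 8: f ≡ 0 at y ∈ ∅; g ≡ 0 at y ∈ {1, 2}; common: ∅.
  x = 9: f ≡ 0 at y ∈ {1, 9}; g ≡ 0 at y ∈ ∅; common: ∅.
  x = 10: f ≡ 0 at y ∈ {0, 5}; g ≡ 0 at y ∈ ∅; common: ∅.
Collecting: common zeros = {(7, 9)}, so the count is 1.
Comparison with the Bézout bound: 1 ≤ 4 = deg(f)·deg(g), as expected for curves with no common component (the affine F_11-count falls short of the bound because intersections may lie at infinity, over extension fields, or carry multiplicity).


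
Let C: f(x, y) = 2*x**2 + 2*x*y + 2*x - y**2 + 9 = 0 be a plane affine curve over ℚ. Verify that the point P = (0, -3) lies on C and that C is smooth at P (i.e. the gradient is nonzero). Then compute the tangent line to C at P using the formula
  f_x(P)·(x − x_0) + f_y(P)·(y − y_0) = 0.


Tangent line at P: -4*x + 6*y + 18 = 0.

Step 1: f(0, -3) = 0, so P lies on C.
Step 2: partial derivatives
  f_x(x, y) = 4*x + 2*y + 2, f_y(x, y) = 2*x - 2*y.
  f_x(P) = -4, f_y(P) = 6 (gradient nonzero, so P is smooth).
Step 3: tangent line at P: -4·(x − 0) + 6·(y − -3) = 0.
Expanding: -4*x + 6*y + 18 = 0.


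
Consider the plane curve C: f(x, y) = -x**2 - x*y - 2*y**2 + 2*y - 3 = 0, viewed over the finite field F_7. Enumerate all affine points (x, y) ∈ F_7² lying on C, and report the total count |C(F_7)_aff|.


Affine F_7-points: {(0, 2), (0, 6), (1, 5), (1, 6), (2, 0), (5, 0), (5, 2)}; count = 7.

For each of the 49 pairs (x, y) ∈ F_7², evaluate f(x, y) mod 7. Record the zeros.
  x = 0: [0↦4, 1↦4, 2↦0, 3↦6, 4↦1, 5↦6, 6↦0]  zeros at y ∈ {2, 6}
  x = 1: [0↦3, 1↦2, 2↦4, 3↦2, 4↦3, 5↦0, 6↦0]  zeros at y ∈ {5, 6}
  x = 2: [0↦0, 1↦5, 2↦6, 3↦3, 4↦3, 5↦6, 6↦5]  zeros at y ∈ {0}
  x = 3: [0↦2, 1↦6, 2↦6, 3↦2, 4↦1, 5↦3, 6↦1]  zeros at y ∈ ∅
  x = 4: [0↦2, 1↦5, 2↦4, 3↦6, 4↦4, 5↦5, 6↦2]  zeros at y ∈ ∅
  x = 5: [0↦0, 1↦2, 2↦0, 3↦1, 4↦5, 5↦5, 6↦1]  zeros at y ∈ {0, 2}
  x = 6: [0↦3, 1↦4, 2↦1, 3↦1, 4↦4, 5↦3, 6↦5]  zeros at y ∈ ∅
Collecting zeros: affine points = {(0, 2), (0, 6), (1, 5), (1, 6), (2, 0), (5, 0), (5, 2)}.
Total count |C(F_7)_aff| = 7.


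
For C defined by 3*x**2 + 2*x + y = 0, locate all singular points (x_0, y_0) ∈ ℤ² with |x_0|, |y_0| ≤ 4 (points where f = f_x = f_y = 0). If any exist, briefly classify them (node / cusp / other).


No singular points in the scanned grid; C is smooth there.

Compute partial derivatives:
  f_x = 6*x + 2.
  f_y = 1.
f_y = 1 is a nonzero constant, so f_y never vanishes: no point (x, y) can satisfy f = f_x = f_y = 0. In particular no (x, y) ∈ {−4, ..., 4}² is singular; the curve is smooth.


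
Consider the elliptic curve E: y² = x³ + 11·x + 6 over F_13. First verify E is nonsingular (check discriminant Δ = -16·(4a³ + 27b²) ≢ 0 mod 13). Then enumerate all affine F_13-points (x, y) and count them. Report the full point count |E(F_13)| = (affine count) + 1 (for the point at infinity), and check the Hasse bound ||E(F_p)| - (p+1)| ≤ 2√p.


Affine points = {(2, 6), (2, 7), (3, 1), (3, 12), (4, 6), (4, 7), (5, 2), (5, 11), (7, 6), (7, 7)}; affine count = 10; |E(F_13)| = 11.

Discriminant check: Δ ∝ 4a³ + 27b² = 4·11³ + 27·6² = 4·1331 + 27·36 ≡ 4 (mod 13). Nonzero ⇒ E is nonsingular.
For each x ∈ F_13, compute rhs = x³ + 11·x + 6 mod 13, then count y ∈ F_13 with y² ≡ rhs.
  x = 0: rhs = 6, matching y values: none (0 points).
  x = 1: rhs = 5, matching y values: none (0 points).
  x = 2: rhs = 10, matching y values: 6, 7 (2 points).
  x = 3: rhs = 1, matching y values: 1, 12 (2 points).
  x = 4: rhs = 10, matching y values: 6, 7 (2 points).
  x = 5: rhs = 4, matching y values: 2, 11 (2 points).
  x = 6: rhs = 2, matching y values: none (0 points).
  x = 7: rhs = 10, matching y values: 6, 7 (2 points).
  x = 8: rhs = 8, matching y values: none (0 points).
  x = 9: rhs = 2, matching y values: none (0 points).
  x = 10: rhs = 11, matching y values: none (0 points).
  x = 11: rhs = 2, matching y values: none (0 points).
  x = 12: rhs = 7, matching y values: none (0 points).
Total affine count: 10.
Full point count |E(F_13)| = 10 + 1 = 11.
Hasse bound: |11 − (13+1)| = |-3| = 3 ≤ 2√13 ≈ 7.2111 ✓.


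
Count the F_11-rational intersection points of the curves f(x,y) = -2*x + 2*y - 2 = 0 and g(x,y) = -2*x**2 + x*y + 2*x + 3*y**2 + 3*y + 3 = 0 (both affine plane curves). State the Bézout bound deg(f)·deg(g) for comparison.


Common zeros: ∅; count = 0; Bézout bound = 2.

deg(f) = 1, deg(g) = 2, so Bézout bound = 2.
Scan x ∈ F_11. For each x, list the y ∈ F_11 with f(x, y) ≡ 0 and those with g(x, y) ≡ 0 (mod 11); the common zeros in that column are the intersection.
  x = 0: f ≡ 0 at y ∈ {1}; g ≡ 0 at y ∈ ∅; common: ∅.
  x = 1: f ≡ 0 at y ∈ {2}; g ≡ 0 at y ∈ ∅; common: ∅.
  x = 2: f ≡ 0 at y ∈ {3}; g ≡ 0 at y ∈ {5, 8}; common: ∅.
  x = 3: f ≡ 0 at y ∈ {4}; g ≡ 0 at y ∈ {1, 8}; common: ∅.
  x = 4: f ≡ 0 at y ∈ {5}; g ≡ 0 at y ∈ {1, 4}; common: ∅.
  x = 5: f ≡ 0 at y ∈ {6}; g ≡ 0 at y ∈ ∅; common: ∅.
  x = 6: f ≡ 0 at y ∈ {7}; g ≡ 0 at y ∈ ∅; common: ∅.
  x = 7: f ≡ 0 at y ∈ {8}; g ≡ 0 at y ∈ {5, 10}; common: ∅.
  x = 8: f ≡ 0 at y ∈ {9}; g ≡ 0 at y ∈ ∅; common: ∅.
  x = 9: f ≡ 0 at y ∈ {10}; g ≡ 0 at y ∈ ∅; common: ∅.
  x = 10: f ≡ 0 at y ∈ {0}; g ≡ 0 at y ∈ {4, 10}; common: ∅.
Collecting: common zeros = ∅, so the count is 0.
Comparison with the Bézout bound: 0 ≤ 2 = deg(f)·deg(g), as expected for curves with no common component (the affine F_11-count falls short of the bound because intersections may lie at infinity, over extension fields, or carry multiplicity).


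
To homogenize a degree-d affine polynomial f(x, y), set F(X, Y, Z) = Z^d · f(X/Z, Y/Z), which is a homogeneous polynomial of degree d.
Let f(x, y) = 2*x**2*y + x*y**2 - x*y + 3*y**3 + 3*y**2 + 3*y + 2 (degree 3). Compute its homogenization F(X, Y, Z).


F(X, Y, Z) = 2*X**2*Y + X*Y**2 - X*Y*Z + 3*Y**3 + 3*Y**2*Z + 3*Y*Z**2 + 2*Z**3

deg(f) = 3.
Substitute x = X/Z, y = Y/Z into f, then multiply by Z^3.
  monomial 2·x^2·y^1 ↦ 2·X^2·Y^1·Z^0.
  monomial 1·x^1·y^2 ↦ 1·X^1·Y^2·Z^0.
  monomial -1·x^1·y^1 ↦ -1·X^1·Y^1·Z^1.
  monomial 3·x^0·y^3 ↦ 3·X^0·Y^3·Z^0.
  monomial 3·x^0·y^2 ↦ 3·X^0·Y^2·Z^1.
  monomial 3·x^0·y^1 ↦ 3·X^0·Y^1·Z^2.
  monomial 2·x^0·y^0 ↦ 2·X^0·Y^0·Z^3.
Collecting: F(X, Y, Z) = 2*X**2*Y + X*Y**2 - X*Y*Z + 3*Y**3 + 3*Y**2*Z + 3*Y*Z**2 + 2*Z**3.


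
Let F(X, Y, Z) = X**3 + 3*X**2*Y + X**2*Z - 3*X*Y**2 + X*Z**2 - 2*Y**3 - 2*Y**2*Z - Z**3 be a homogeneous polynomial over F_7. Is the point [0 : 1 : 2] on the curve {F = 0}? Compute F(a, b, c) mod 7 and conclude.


F(0,1,2) ≡ 0 (mod 7); P is on the curve.

Evaluate F(0, 1, 2) term-by-term (mod 7).
  X**3 ↦ 1·0·1·1 = 0
  3*X**2*Y ↦ 3·0·1·1 = 0
  X**2*Z ↦ 1·0·1·2 = 0
  -3*X*Y**2 ↦ -3·0·1·1 = 0
  X*Z**2 ↦ 1·0·1·4 = 0
  -2*Y**3 ↦ -2·1·1·1 = -2
  -2*Y**2*Z ↦ -2·1·1·2 = -4
  -Z**3 ↦ -1·1·1·8 = -8
Sum: F(0, 1, 2) = (0) + (0) + (0) + (0) + (0) + (-2) + (-4) + (-8) = -14.
Reducing mod 7: -14 ≡ 0 (mod 7).
Since F(a, b, c) ≡ 0 (mod 7), P lies on the curve.


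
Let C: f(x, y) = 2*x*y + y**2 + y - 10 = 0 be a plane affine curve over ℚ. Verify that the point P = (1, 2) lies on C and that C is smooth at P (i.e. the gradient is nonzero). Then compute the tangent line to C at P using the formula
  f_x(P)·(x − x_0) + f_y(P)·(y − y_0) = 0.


Tangent line at P: 4*x + 7*y - 18 = 0.

Step 1: f(1, 2) = 0, so P lies on C.
Step 2: partial derivatives
  f_x(x, y) = 2*y, f_y(x, y) = 2*x + 2*y + 1.
  f_x(P) = 4, f_y(P) = 7 (gradient nonzero, so P is smooth).
Step 3: tangent line at P: 4·(x − 1) + 7·(y − 2) = 0.
Expanding: 4*x + 7*y - 18 = 0.


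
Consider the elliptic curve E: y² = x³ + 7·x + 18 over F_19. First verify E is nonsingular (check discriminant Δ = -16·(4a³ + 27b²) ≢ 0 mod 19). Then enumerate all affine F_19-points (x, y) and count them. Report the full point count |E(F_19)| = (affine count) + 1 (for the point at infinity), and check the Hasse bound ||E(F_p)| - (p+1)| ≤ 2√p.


Affine points = {(1, 8), (1, 11), (3, 3), (3, 16), (5, 8), (5, 11), (7, 7), (7, 12), (8, 4), (8, 15), (10, 9), (10, 10), (11, 1), (11, 18), (12, 5), (12, 14), (13, 8), (13, 11)}; affine count = 18; |E(F_19)| = 19.

Discriminant check: Δ ∝ 4a³ + 27b² = 4·7³ + 27·18² = 4·343 + 27·324 ≡ 12 (mod 19). Nonzero ⇒ E is nonsingular.
For each x ∈ F_19, compute rhs = x³ + 7·x + 18 mod 19, then count y ∈ F_19 with y² ≡ rhs.
  x = 0: rhs = 18, matching y values: none (0 points).
  x = 1: rhs = 7, matching y values: 8, 11 (2 points).
  x = 2: rhs = 2, matching y values: none (0 points).
  x = 3: rhs = 9, matching y values: 3, 16 (2 points).
  x = 4: rhs = 15, matching y values: none (0 points).
  x = 5: rhs = 7, matching y values: 8, 11 (2 points).
  x = 6: rhs = 10, matching y values: none (0 points).
  x = 7: rhs = 11, matching y values: 7, 12 (2 points).
  x = 8: rhs = 16, matching y values: 4, 15 (2 points).
  x = 9: rhs = 12, matching y values: none (0 points).
  x = 10: rhs = 5, matching y values: 9, 10 (2 points).
  x = 11: rhs = 1, matching y values: 1, 18 (2 points).
  x = 12: rhs = 6, matching y values: 5, 14 (2 points).
  x = 13: rhs = 7, matching y values: 8, 11 (2 points).
  x = 14: rhs = 10, matching y values: none (0 points).
  x = 15: rhs = 2, matching y values: none (0 points).
  x = 16: rhs = 8, matching y values: none (0 points).
  x = 17: rhs = 15, matching y values: none (0 points).
  x = 18: rhs = 10, matching y values: none (0 points).
Total affine count: 18.
Full point count |E(F_19)| = 18 + 1 = 19.
Hasse bound: |19 − (19+1)| = |-1| = 1 ≤ 2√19 ≈ 8.7178 ✓.


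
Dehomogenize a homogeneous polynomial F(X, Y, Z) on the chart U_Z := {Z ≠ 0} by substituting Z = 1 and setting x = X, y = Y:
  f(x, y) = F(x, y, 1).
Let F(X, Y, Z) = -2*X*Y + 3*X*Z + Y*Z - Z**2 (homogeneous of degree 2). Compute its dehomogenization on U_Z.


f(x, y) = -2*x*y + 3*x + y - 1

On U_Z we set Z = 1. Each monomial c·X^i·Y^j·Z^k in F becomes c·x^i·y^j·1^k = c·x^i·y^j.
Substituting Z = 1: F(X, Y, 1) = -2*x*y + 3*x + y - 1.
Note: deg(f) ≤ deg(F) = 2; strict inequality happens when F is divisible by Z (lost terms).


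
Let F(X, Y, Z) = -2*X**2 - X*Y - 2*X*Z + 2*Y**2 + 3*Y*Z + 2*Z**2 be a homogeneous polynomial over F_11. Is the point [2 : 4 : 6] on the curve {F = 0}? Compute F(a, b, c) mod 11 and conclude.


F(2,4,6) ≡ 4 (mod 11); P is NOT on the curve.

Evaluate F(2, 4, 6) term-by-term (mod 11).
  -2*X**2 ↦ -2·4·1·1 = -8
  -X*Y ↦ -1·2·4·1 = -8
  -2*X*Z ↦ -2·2·1·6 = -24
  2*Y**2 ↦ 2·1·16·1 = 32
  3*Y*Z ↦ 3·1·4·6 = 72
  2*Z**2 ↦ 2·1·1·36 = 72
Sum: F(2, 4, 6) = (-8) + (-8) + (-24) + (32) + (72) + (72) = 136.
Reducing mod 11: 136 ≡ 4 (mod 11).
Since F(a, b, c) ≡ 4 ≠ 0 (mod 11), P does NOT lie on the curve.


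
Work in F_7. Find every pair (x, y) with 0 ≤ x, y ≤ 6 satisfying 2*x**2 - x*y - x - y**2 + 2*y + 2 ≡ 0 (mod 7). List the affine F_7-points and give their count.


Affine F_7-points: {(2, 1), (2, 6), (5, 5), (5, 6), (6, 1), (6, 2)}; count = 6.

For each of the 49 pairs (x, y) ∈ F_7², evaluate f(x, y) mod 7. Record the zeros.
  x = 0: [0↦2, 1↦3, 2↦2, 3↦6, 4↦1, 5↦1, 6↦6]  zeros at y ∈ ∅
  x = 1: [0↦3, 1↦3, 2↦1, 3↦4, 4↦5, 5↦4, 6↦1]  zeros at y ∈ ∅
  x = 2: [0↦1, 1↦0, 2↦4, 3↦6, 4↦6, 5↦4, 6↦0]  zeros at y ∈ {1, 6}
  x = 3: [0↦3, 1↦1, 2↦4, 3↦5, 4↦4, 5↦1, 6↦3]  zeros at y ∈ ∅
  x = 4: [0↦2, 1↦6, 2↦1, 3↦1, 4↦6, 5↦2, 6↦3]  zeros at y ∈ ∅
  x = 5: [0↦5, 1↦1, 2↦2, 3↦1, 4↦5, 5↦0, 6↦0]  zeros at y ∈ {5, 6}
  x = 6: [0↦5, 1↦0, 2↦0, 3↦5, 4↦1, 5↦2, 6↦1]  zeros at y ∈ {1, 2}
Collecting zeros: affine points = {(2, 1), (2, 6), (5, 5), (5, 6), (6, 1), (6, 2)}.
Total count |C(F_7)_aff| = 6.


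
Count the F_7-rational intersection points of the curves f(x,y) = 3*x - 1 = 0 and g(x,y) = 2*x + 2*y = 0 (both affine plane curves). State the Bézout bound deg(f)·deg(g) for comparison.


Common zeros: {(5, 2)}; count = 1; Bézout bound = 1.

deg(f) = 1, deg(g) = 1, so Bézout bound = 1.
Scan x ∈ F_7. For each x, list the y ∈ F_7 with f(x, y) ≡ 0 and those with g(x, y) ≡ 0 (mod 7); the common zeros in that column are the intersection.
  x = 0: f ≡ 0 at y ∈ ∅; g ≡ 0 at y ∈ {0}; common: ∅.
  x = 1: f ≡ 0 at y ∈ ∅; g ≡ 0 at y ∈ {6}; common: ∅.
  x = 2: f ≡ 0 at y ∈ ∅; g ≡ 0 at y ∈ {5}; common: ∅.
  x = 3: f ≡ 0 at y ∈ ∅; g ≡ 0 at y ∈ {4}; common: ∅.
  x = 4: f ≡ 0 at y ∈ ∅; g ≡ 0 at y ∈ {3}; common: ∅.
  x = 5: f ≡ 0 at y ∈ {0, 1, 2, 3, 4, 5, 6}; g ≡ 0 at y ∈ {2}; common: {2}.
  x = 6: f ≡ 0 at y ∈ ∅; g ≡ 0 at y ∈ {1}; common: ∅.
Collecting: common zeros = {(5, 2)}, so the count is 1.
Comparison with the Bézout bound: 1 ≤ 1 = deg(f)·deg(g), as expected for curves with no common component (the bound is attained).


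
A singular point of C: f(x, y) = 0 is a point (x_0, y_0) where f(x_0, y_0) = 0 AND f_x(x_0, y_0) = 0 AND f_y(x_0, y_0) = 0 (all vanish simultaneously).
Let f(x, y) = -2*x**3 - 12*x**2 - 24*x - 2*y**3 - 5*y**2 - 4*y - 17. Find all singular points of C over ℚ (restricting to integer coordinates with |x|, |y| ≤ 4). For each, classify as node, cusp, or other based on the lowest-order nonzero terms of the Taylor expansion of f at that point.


Singular points: {(-2, -1)}; classification: cusp.

Compute partial derivatives:
  f_x = -6*x**2 - 24*x - 24.
  f_y = -6*y**2 - 10*y - 4.
Scan x_0 ∈ {−4, ..., 4}. For each x_0, f_y(x_0, y) is a polynomial in y; find its integer roots y ∈ {−4, ..., 4}, then test f_x and f at those candidates.
  x = -4: f_y(-4, y) = -6*y**2 - 10*y - 4; vanishes at y ∈ {-1}. (-4, -1): f_x = -24 ≠ 0.
  x = -3: f_y(-3, y) = -6*y**2 - 10*y - 4; vanishes at y ∈ {-1}. (-3, -1): f_x = -6 ≠ 0.
  x = -2: f_y(-2, y) = -6*y**2 - 10*y - 4; vanishes at y ∈ {-1}. (-2, -1): f_x = 0, f = 0 — SINGULAR.
  x = -1: f_y(-1, y) = -6*y**2 - 10*y - 4; vanishes at y ∈ {-1}. (-1, -1): f_x = -6 ≠ 0.
  x = 0: f_y(0, y) = -6*y**2 - 10*y - 4; vanishes at y ∈ {-1}. (0, -1): f_x = -24 ≠ 0.
  x = 1: f_y(1, y) = -6*y**2 - 10*y - 4; vanishes at y ∈ {-1}. (1, -1): f_x = -54 ≠ 0.
  x = 2: f_y(2, y) = -6*y**2 - 10*y - 4; vanishes at y ∈ {-1}. (2, -1): f_x = -96 ≠ 0.
  x = 3: f_y(3, y) = -6*y**2 - 10*y - 4; vanishes at y ∈ {-1}. (3, -1): f_x = -150 ≠ 0.
  x = 4: f_y(4, y) = -6*y**2 - 10*y - 4; vanishes at y ∈ {-1}. (4, -1): f_x = -216 ≠ 0.
Only singular point on the grid: (-2, -1).
Classify: substitute x = -2 + u, y = -1 + v and expand: f = -2*u**3 - 2*v**3 + v**2.
No constant or linear terms (consistent with a singular point). Quadratic part: v**2. Cubic part: -2*u**3 - 2*v**3.
The quadratic part v**2 is a perfect square, so there is a single (double) tangent line v = 0, i.e. y = -1. Restricting the cubic part to that line (v = 0) leaves -2*u**3 ≠ 0, so f is not divisible by v and the branch is v² ≈ 2*u**3 to lowest order — this is a cusp.
Classification: cusp.


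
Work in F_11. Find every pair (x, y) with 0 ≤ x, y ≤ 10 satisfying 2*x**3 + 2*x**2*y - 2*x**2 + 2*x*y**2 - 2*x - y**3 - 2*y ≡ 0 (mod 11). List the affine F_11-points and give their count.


Affine F_11-points: {(0, 0), (0, 3), (0, 8), (1, 3), (1, 5), (4, 0), (6, 1), (6, 2), (6, 9), (7, 2), (8, 0), (8, 2), (8, 3), (9, 7)}; count = 14.

For each of the 121 pairs (x, y) ∈ F_11², evaluate f(x, y) mod 11. Record the zeros.
  x = 0: [0↦0, 1↦8, 2↦10, 3↦0, 4↦5, 5↦8, 6↦3, 7↦6, 8↦0, 9↦1, 10↦3]  zeros at y ∈ {0, 3, 8}
  x = 1: [0↦9, 1↦10, 2↦9, 3↦0, 4↦10, 5↦0, 6↦8, 7↦6, 8↦10, 9↦3, 10↦1]  zeros at y ∈ {3, 5}
  x = 2: [0↦4, 1↦2, 2↦2, 3↦9, 4↦6, 5↦9, 6↦1, 7↦9, 8↦5, 9↦5, 10↦3]  zeros at y ∈ ∅
  x = 3: [0↦8, 1↦7, 2↦1, 3↦6, 4↦5, 5↦3, 6↦5, 7↦5, 8↦8, 9↦8, 10↦10]  zeros at y ∈ ∅
  x = 4: [0↦0, 1↦4, 2↦7, 3↦3, 4↦8, 5↦5, 6↦10, 7↦6, 8↦9, 9↦2, 10↦1]  zeros at y ∈ {0}
  x = 5: [0↦3, 1↦5, 2↦10, 3↦1, 4↦5, 5↦5, 6↦6, 7↦2, 8↦9, 9↦10, 10↦10]  zeros at y ∈ ∅
  x = 6: [0↦7, 1↦0, 2↦0, 3↦1, 4↦8, 5↦4, 6↦5, 7↦5, 8↦9, 9↦0, 10↦5]  zeros at y ∈ {1, 2, 9}
  x = 7: [0↦2, 1↦1, 2↦0, 3↦4, 4↦7, 5↦3, 6↦8, 7↦5, 8↦10, 9↦6, 10↦9]  zeros at y ∈ {2}
  x = 8: [0↦0, 1↦9, 2↦0, 3↦0, 4↦3, 5↦3, 6↦5, 7↦3, 8↦2, 9↦7, 10↦1]  zeros at y ∈ {0, 2, 3}
  x = 9: [0↦2, 1↦3, 2↦1, 3↦1, 4↦8, 5↦5, 6↦8, 7↦0, 8↦8, 9↦4, 10↦4]  zeros at y ∈ {7}
  x = 10: [0↦9, 1↦6, 2↦4, 3↦8, 4↦1, 5↦10, 6↦7, 7↦8, 8↦7, 9↦9, 10↦8]  zeros at y ∈ ∅
Collecting zeros: affine points = {(0, 0), (0, 3), (0, 8), (1, 3), (1, 5), (4, 0), (6, 1), (6, 2), (6, 9), (7, 2), (8, 0), (8, 2), (8, 3), (9, 7)}.
Total count |C(F_11)_aff| = 14.


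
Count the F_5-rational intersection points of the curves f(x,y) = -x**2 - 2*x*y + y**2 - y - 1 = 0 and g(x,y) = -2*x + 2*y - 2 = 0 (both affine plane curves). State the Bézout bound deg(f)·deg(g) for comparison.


Common zeros: ∅; count = 0; Bézout bound = 2.

deg(f) = 2, deg(g) = 1, so Bézout bound = 2.
Scan x ∈ F_5. For each x, list the y ∈ F_5 with f(x, y) ≡ 0 and those with g(x, y) ≡ 0 (mod 5); the common zeros in that column are the intersection.
  x = 0: f ≡ 0 at y ∈ {3}; g ≡ 0 at y ∈ {1}; common: ∅.
  x = 1: f ≡ 0 at y ∈ ∅; g ≡ 0 at y ∈ {2}; common: ∅.
  x = 2: f ≡ 0 at y ∈ {0}; g ≡ 0 at y ∈ {3}; common: ∅.
  x = 3: f ≡ 0 at y ∈ {0, 2}; g ≡ 0 at y ∈ {4}; common: ∅.
  x = 4: f ≡ 0 at y ∈ {1, 3}; g ≡ 0 at y ∈ {0}; common: ∅.
Collecting: common zeros = ∅, so the count is 0.
Comparison with the Bézout bound: 0 ≤ 2 = deg(f)·deg(g), as expected for curves with no common component (the affine F_5-count falls short of the bound because intersections may lie at infinity, over extension fields, or carry multiplicity).


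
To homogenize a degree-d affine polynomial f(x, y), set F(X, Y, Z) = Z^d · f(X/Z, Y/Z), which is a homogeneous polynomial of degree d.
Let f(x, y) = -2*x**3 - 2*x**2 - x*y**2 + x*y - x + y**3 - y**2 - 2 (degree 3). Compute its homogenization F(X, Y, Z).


F(X, Y, Z) = -2*X**3 - 2*X**2*Z - X*Y**2 + X*Y*Z - X*Z**2 + Y**3 - Y**2*Z - 2*Z**3

deg(f) = 3.
Substitute x = X/Z, y = Y/Z into f, then multiply by Z^3.
  monomial -2·x^3·y^0 ↦ -2·X^3·Y^0·Z^0.
  monomial -2·x^2·y^0 ↦ -2·X^2·Y^0·Z^1.
  monomial -1·x^1·y^2 ↦ -1·X^1·Y^2·Z^0.
  monomial 1·x^1·y^1 ↦ 1·X^1·Y^1·Z^1.
  monomial -1·x^1·y^0 ↦ -1·X^1·Y^0·Z^2.
  monomial 1·x^0·y^3 ↦ 1·X^0·Y^3·Z^0.
  monomial -1·x^0·y^2 ↦ -1·X^0·Y^2·Z^1.
  monomial -2·x^0·y^0 ↦ -2·X^0·Y^0·Z^3.
Collecting: F(X, Y, Z) = -2*X**3 - 2*X**2*Z - X*Y**2 + X*Y*Z - X*Z**2 + Y**3 - Y**2*Z - 2*Z**3.


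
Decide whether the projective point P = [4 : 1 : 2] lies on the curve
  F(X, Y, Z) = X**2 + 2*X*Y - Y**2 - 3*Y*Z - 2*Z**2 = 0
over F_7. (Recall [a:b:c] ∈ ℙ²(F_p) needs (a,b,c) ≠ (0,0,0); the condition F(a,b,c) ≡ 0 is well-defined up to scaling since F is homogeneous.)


F(4,1,2) ≡ 2 (mod 7); P is NOT on the curve.

Evaluate F(4, 1, 2) term-by-term (mod 7).
  X**2 ↦ 1·16·1·1 = 16
  2*X*Y ↦ 2·4·1·1 = 8
  -Y**2 ↦ -1·1·1·1 = -1
  -3*Y*Z ↦ -3·1·1·2 = -6
  -2*Z**2 ↦ -2·1·1·4 = -8
Sum: F(4, 1, 2) = (16) + (8) + (-1) + (-6) + (-8) = 9.
Reducing mod 7: 9 ≡ 2 (mod 7).
Since F(a, b, c) ≡ 2 ≠ 0 (mod 7), P does NOT lie on the curve.


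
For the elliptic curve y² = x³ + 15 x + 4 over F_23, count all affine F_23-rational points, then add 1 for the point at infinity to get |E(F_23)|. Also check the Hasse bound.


Affine points = {(0, 2), (0, 21), (4, 6), (4, 17), (10, 2), (10, 21), (12, 7), (12, 16), (13, 2), (13, 21), (15, 4), (15, 19), (16, 4), (16, 19), (19, 8), (19, 15), (20, 1), (20, 22), (21, 9), (21, 14)}; affine count = 20; |E(F_23)| = 21.

Discriminant check: Δ ∝ 4a³ + 27b² = 4·15³ + 27·4² = 4·3375 + 27·16 ≡ 17 (mod 23). Nonzero ⇒ E is nonsingular.
For each x ∈ F_23, compute rhs = x³ + 15·x + 4 mod 23, then count y ∈ F_23 with y² ≡ rhs.
  x = 0: rhs = 4, matching y values: 2, 21 (2 points).
  x = 1: rhs = 20, matching y values: none (0 points).
  x = 2: rhs = 19, matching y values: none (0 points).
  x = 3: rhs = 7, matching y values: none (0 points).
  x = 4: rhs = 13, matching y values: 6, 17 (2 points).
  x = 5: rhs = 20, matching y values: none (0 points).
  x = 6: rhs = 11, matching y values: none (0 points).
  x = 7: rhs = 15, matching y values: none (0 points).
  x = 8: rhs = 15, matching y values: none (0 points).
  x = 9: rhs = 17, matching y values: none (0 points).
  x = 10: rhs = 4, matching y values: 2, 21 (2 points).
  x = 11: rhs = 5, matching y values: none (0 points).
  x = 12: rhs = 3, matching y values: 7, 16 (2 points).
  x = 13: rhs = 4, matching y values: 2, 21 (2 points).
  x = 14: rhs = 14, matching y values: none (0 points).
  x = 15: rhs = 16, matching y values: 4, 19 (2 points).
  x = 16: rhs = 16, matching y values: 4, 19 (2 points).
  x = 17: rhs = 20, matching y values: none (0 points).
  x = 18: rhs = 11, matching y values: none (0 points).
  x = 19: rhs = 18, matching y values: 8, 15 (2 points).
  x = 20: rhs = 1, matching y values: 1, 22 (2 points).
  x = 21: rhs = 12, matching y values: 9, 14 (2 points).
  x = 22: rhs = 11, matching y values: none (0 points).
Total affine count: 20.
Full point count |E(F_23)| = 20 + 1 = 21.
Hasse bound: |21 − (23+1)| = |-3| = 3 ≤ 2√23 ≈ 9.5917 ✓.


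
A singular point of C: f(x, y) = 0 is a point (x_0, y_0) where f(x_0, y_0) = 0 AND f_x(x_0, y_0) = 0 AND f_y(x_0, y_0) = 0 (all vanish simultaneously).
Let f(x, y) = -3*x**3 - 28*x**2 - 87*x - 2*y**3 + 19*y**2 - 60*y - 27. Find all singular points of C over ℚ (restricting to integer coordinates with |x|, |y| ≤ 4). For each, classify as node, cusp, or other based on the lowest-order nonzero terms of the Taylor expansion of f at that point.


Singular points: {(-3, 3)}; classification: node.

Compute partial derivatives:
  f_x = -9*x**2 - 56*x - 87.
  f_y = -6*y**2 + 38*y - 60.
Scan x_0 ∈ {−4, ..., 4}. For each x_0, f_y(x_0, y) is a polynomial in y; find its integer roots y ∈ {−4, ..., 4}, then test f_x and f at those candidates.
  x = -4: f_y(-4, y) = -6*y**2 + 38*y - 60; vanishes at y ∈ {3}. (-4, 3): f_x = -7 ≠ 0.
  x = -3: f_y(-3, y) = -6*y**2 + 38*y - 60; vanishes at y ∈ {3}. (-3, 3): f_x = 0, f = 0 — SINGULAR.
  x = -2: f_y(-2, y) = -6*y**2 + 38*y - 60; vanishes at y ∈ {3}. (-2, 3): f_x = -11 ≠ 0.
  x = -1: f_y(-1, y) = -6*y**2 + 38*y - 60; vanishes at y ∈ {3}. (-1, 3): f_x = -40 ≠ 0.
  x = 0: f_y(0, y) = -6*y**2 + 38*y - 60; vanishes at y ∈ {3}. (0, 3): f_x = -87 ≠ 0.
  x = 1: f_y(1, y) = -6*y**2 + 38*y - 60; vanishes at y ∈ {3}. (1, 3): f_x = -152 ≠ 0.
  x = 2: f_y(2, y) = -6*y**2 + 38*y - 60; vanishes at y ∈ {3}. (2, 3): f_x = -235 ≠ 0.
  x = 3: f_y(3, y) = -6*y**2 + 38*y - 60; vanishes at y ∈ {3}. (3, 3): f_x = -336 ≠ 0.
  x = 4: f_y(4, y) = -6*y**2 + 38*y - 60; vanishes at y ∈ {3}. (4, 3): f_x = -455 ≠ 0.
Only singular point on the grid: (-3, 3).
Classify: substitute x = -3 + u, y = 3 + v and expand: f = -3*u**3 - u**2 - 2*v**3 + v**2.
No constant or linear terms (consistent with a singular point). Quadratic part: -u**2 + v**2. Cubic part: -3*u**3 - 2*v**3.
The quadratic part v**2 - u**2 = (v − u)(v + u) splits into two distinct linear factors, so there are two distinct tangent lines y − 3 = ±(x − -3) — this is a node (ordinary double point).
Classification: node.


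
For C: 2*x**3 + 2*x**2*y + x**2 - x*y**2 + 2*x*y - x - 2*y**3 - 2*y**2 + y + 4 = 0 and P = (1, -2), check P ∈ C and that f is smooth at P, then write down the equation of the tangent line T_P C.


Tangent line at P: -9*x - 7*y - 5 = 0.

Step 1: f(1, -2) = 0, so P lies on C.
Step 2: partial derivatives
  f_x(x, y) = 6*x**2 + 4*x*y + 2*x - y**2 + 2*y - 1, f_y(x, y) = 2*x**2 - 2*x*y + 2*x - 6*y**2 - 4*y + 1.
  f_x(P) = -9, f_y(P) = -7 (gradient nonzero, so P is smooth).
Step 3: tangent line at P: -9·(x − 1) + -7·(y − -2) = 0.
Expanding: -9*x - 7*y - 5 = 0.


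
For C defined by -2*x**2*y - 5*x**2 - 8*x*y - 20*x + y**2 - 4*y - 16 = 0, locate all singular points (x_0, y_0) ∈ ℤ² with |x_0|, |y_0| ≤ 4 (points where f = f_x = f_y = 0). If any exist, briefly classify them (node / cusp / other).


Singular points: {(-2, -2)}; classification: node.

Compute partial derivatives:
  f_x = -4*x*y - 10*x - 8*y - 20.
  f_y = -2*x**2 - 8*x + 2*y - 4.
Scan x_0 ∈ {−4, ..., 4}. For each x_0, f_y(x_0, y) is a polynomial in y; find its integer roots y ∈ {−4, ..., 4}, then test f_x and f at those candidates.
  x = -4: f_y(-4, y) = 2*y - 4; vanishes at y ∈ {2}. (-4, 2): f_x = 36 ≠ 0.
  x = -3: f_y(-3, y) = 2*y + 2; vanishes at y ∈ {-1}. (-3, -1): f_x = 6 ≠ 0.
  x = -2: f_y(-2, y) = 2*y + 4; vanishes at y ∈ {-2}. (-2, -2): f_x = 0, f = 0 — SINGULAR.
  x = -1: f_y(-1, y) = 2*y + 2; vanishes at y ∈ {-1}. (-1, -1): f_x = -6 ≠ 0.
  x = 0: f_y(0, y) = 2*y - 4; vanishes at y ∈ {2}. (0, 2): f_x = -36 ≠ 0.
  x = 1: f_y(1, y) = 2*y - 14; no integer root y with |y| ≤ 4.
  x = 2: f_y(2, y) = 2*y - 28; no integer root y with |y| ≤ 4.
  x = 3: f_y(3, y) = 2*y - 46; no integer root y with |y| ≤ 4.
  x = 4: f_y(4, y) = 2*y - 68; no integer root y with |y| ≤ 4.
Only singular point on the grid: (-2, -2).
Classify: substitute x = -2 + u, y = -2 + v and expand: f = -2*u**2*v - u**2 + v**2.
No constant or linear terms (consistent with a singular point). Quadratic part: -u**2 + v**2. Cubic part: -2*u**2*v.
The quadratic part v**2 - u**2 = (v − u)(v + u) splits into two distinct linear factors, so there are two distinct tangent lines y − -2 = ±(x − -2) — this is a node (ordinary double point).
Classification: node.


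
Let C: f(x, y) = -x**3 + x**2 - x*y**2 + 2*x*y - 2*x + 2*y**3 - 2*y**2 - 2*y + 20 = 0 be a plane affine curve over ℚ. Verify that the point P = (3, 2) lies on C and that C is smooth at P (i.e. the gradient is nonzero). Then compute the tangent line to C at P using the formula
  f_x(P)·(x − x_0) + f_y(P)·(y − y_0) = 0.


Tangent line at P: -23*x + 8*y + 53 = 0.

Step 1: f(3, 2) = 0, so P lies on C.
Step 2: partial derivatives
  f_x(x, y) = -3*x**2 + 2*x - y**2 + 2*y - 2, f_y(x, y) = -2*x*y + 2*x + 6*y**2 - 4*y - 2.
  f_x(P) = -23, f_y(P) = 8 (gradient nonzero, so P is smooth).
Step 3: tangent line at P: -23·(x − 3) + 8·(y − 2) = 0.
Expanding: -23*x + 8*y + 53 = 0.


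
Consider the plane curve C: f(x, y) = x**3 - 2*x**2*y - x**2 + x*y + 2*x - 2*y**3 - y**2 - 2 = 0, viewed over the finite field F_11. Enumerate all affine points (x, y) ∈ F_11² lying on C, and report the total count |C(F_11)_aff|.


Affine F_11-points: {(0, 2), (0, 7), (1, 0), (1, 2), (1, 3), (3, 0), (4, 2), (5, 10), (6, 1), (8, 0), (8, 6), (8, 10)}; count = 12.

For each of the 121 pairs (x, y) ∈ F_11², evaluate f(x, y) mod 11. Record the zeros.
  x = 0: [0↦9, 1↦6, 2↦0, 3↦1, 4↦8, 5↦9, 6↦3, 7↦0, 8↦10, 9↦10, 10↦10]  zeros at y ∈ {2, 7}
  x = 1: [0↦0, 1↦7, 2↦0, 3↦0, 4↦6, 5↦6, 6↦10, 7↦6, 8↦4, 9↦3, 10↦2]  zeros at y ∈ {0, 2, 3}
  x = 2: [0↦6, 1↦8, 2↦7, 3↦2, 4↦3, 5↦9, 6↦8, 7↦10, 8↦3, 9↦8, 10↦2]  zeros at y ∈ ∅
  x = 3: [0↦0, 1↦4, 2↦5, 3↦2, 4↦5, 5↦2, 6↦3, 7↦7, 8↦2, 9↦9, 10↦5]  zeros at y ∈ {0}
  x = 4: [0↦10, 1↦1, 2↦0, 3↦6, 4↦7, 5↦2, 6↦1, 7↦3, 8↦7, 9↦1, 10↦6]  zeros at y ∈ {2}
  x = 5: [0↦9, 1↦5, 2↦9, 3↦9, 4↦4, 5↦4, 6↦8, 7↦4, 8↦2, 9↦1, 10↦0]  zeros at y ∈ {10}
  x = 6: [0↦3, 1↦0, 2↦5, 3↦6, 4↦2, 5↦3, 6↦8, 7↦5, 8↦4, 9↦4, 10↦4]  zeros at y ∈ {1}
  x = 7: [0↦9, 1↦3, 2↦5, 3↦3, 4↦7, 5↦5, 6↦7, 7↦1, 8↦8, 9↦5, 10↦2]  zeros at y ∈ ∅
  x = 8: [0↦0, 1↦9, 2↦4, 3↦6, 4↦3, 5↦5, 6↦0, 7↦9, 8↦9, 9↦10, 10↦0]  zeros at y ∈ {0, 6, 10}
  x = 9: [0↦4, 1↦2, 2↦8, 3↦10, 4↦7, 5↦9, 6↦4, 7↦2, 8↦2, 9↦3, 10↦4]  zeros at y ∈ ∅
  x = 10: [0↦5, 1↦10, 2↦1, 3↦10, 4↦3, 5↦1, 6↦3, 7↦8, 8↦4, 9↦1, 10↦9]  zeros at y ∈ ∅
Collecting zeros: affine points = {(0, 2), (0, 7), (1, 0), (1, 2), (1, 3), (3, 0), (4, 2), (5, 10), (6, 1), (8, 0), (8, 6), (8, 10)}.
Total count |C(F_11)_aff| = 12.


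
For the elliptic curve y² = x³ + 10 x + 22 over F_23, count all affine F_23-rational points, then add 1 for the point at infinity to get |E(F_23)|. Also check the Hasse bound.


Affine points = {(2, 2), (2, 21), (5, 6), (5, 17), (8, 4), (8, 19), (9, 6), (9, 17), (10, 8), (10, 15), (13, 7), (13, 16), (14, 10), (14, 13), (16, 0), (18, 10), (18, 13)}; affine count = 17; |E(F_23)| = 18.

Discriminant check: Δ ∝ 4a³ + 27b² = 4·10³ + 27·22² = 4·1000 + 27·484 ≡ 2 (mod 23). Nonzero ⇒ E is nonsingular.
For each x ∈ F_23, compute rhs = x³ + 10·x + 22 mod 23, then count y ∈ F_23 with y² ≡ rhs.
  x = 0: rhs = 22, matching y values: none (0 points).
  x = 1: rhs = 10, matching y values: none (0 points).
  x = 2: rhs = 4, matching y values: 2, 21 (2 points).
  x = 3: rhs = 10, matching y values: none (0 points).
  x = 4: rhs = 11, matching y values: none (0 points).
  x = 5: rhs = 13, matching y values: 6, 17 (2 points).
  x = 6: rhs = 22, matching y values: none (0 points).
  x = 7: rhs = 21, matching y values: none (0 points).
  x = 8: rhs = 16, matching y values: 4, 19 (2 points).
  x = 9: rhs = 13, matching y values: 6, 17 (2 points).
  x = 10: rhs = 18, matching y values: 8, 15 (2 points).
  x = 11: rhs = 14, matching y values: none (0 points).
  x = 12: rhs = 7, matching y values: none (0 points).
  x = 13: rhs = 3, matching y values: 7, 16 (2 points).
  x = 14: rhs = 8, matching y values: 10, 13 (2 points).
  x = 15: rhs = 5, matching y values: none (0 points).
  x = 16: rhs = 0, matching y values: 0 (1 points).
  x = 17: rhs = 22, matching y values: none (0 points).
  x = 18: rhs = 8, matching y values: 10, 13 (2 points).
  x = 19: rhs = 10, matching y values: none (0 points).
  x = 20: rhs = 11, matching y values: none (0 points).
  x = 21: rhs = 17, matching y values: none (0 points).
  x = 22: rhs = 11, matching y values: none (0 points).
Total affine count: 17.
Full point count |E(F_23)| = 17 + 1 = 18.
Hasse bound: |18 − (23+1)| = |-6| = 6 ≤ 2√23 ≈ 9.5917 ✓.


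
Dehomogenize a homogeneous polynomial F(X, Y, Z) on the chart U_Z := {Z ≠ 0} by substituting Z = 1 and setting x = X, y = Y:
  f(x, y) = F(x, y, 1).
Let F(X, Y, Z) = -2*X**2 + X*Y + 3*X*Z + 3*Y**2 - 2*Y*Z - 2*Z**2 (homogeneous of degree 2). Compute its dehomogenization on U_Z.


f(x, y) = -2*x**2 + x*y + 3*x + 3*y**2 - 2*y - 2

On U_Z we set Z = 1. Each monomial c·X^i·Y^j·Z^k in F becomes c·x^i·y^j·1^k = c·x^i·y^j.
Substituting Z = 1: F(X, Y, 1) = -2*x**2 + x*y + 3*x + 3*y**2 - 2*y - 2.
Note: deg(f) ≤ deg(F) = 2; strict inequality happens when F is divisible by Z (lost terms).


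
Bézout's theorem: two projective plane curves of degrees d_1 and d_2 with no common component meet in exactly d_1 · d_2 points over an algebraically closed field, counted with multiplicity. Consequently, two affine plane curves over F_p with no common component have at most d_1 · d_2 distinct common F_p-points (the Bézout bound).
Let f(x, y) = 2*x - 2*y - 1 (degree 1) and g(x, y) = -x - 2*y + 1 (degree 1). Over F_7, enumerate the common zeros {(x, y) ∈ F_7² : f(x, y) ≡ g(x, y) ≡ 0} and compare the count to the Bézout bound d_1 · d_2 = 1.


Common zeros: {(3, 6)}; count = 1; Bézout bound = 1.

deg(f) = 1, deg(g) = 1, so Bézout bound = 1.
Scan x ∈ F_7. For each x, list the y ∈ F_7 with f(x, y) ≡ 0 and those with g(x, y) ≡ 0 (mod 7); the common zeros in that column are the intersection.
  x = 0: f ≡ 0 at y ∈ {3}; g ≡ 0 at y ∈ {4}; common: ∅.
  x = 1: f ≡ 0 at y ∈ {4}; g ≡ 0 at y ∈ {0}; common: ∅.
  x = 2: f ≡ 0 at y ∈ {5}; g ≡ 0 at y ∈ {3}; common: ∅.
  x = 3: f ≡ 0 at y ∈ {6}; g ≡ 0 at y ∈ {6}; common: {6}.
  x = 4: f ≡ 0 at y ∈ {0}; g ≡ 0 at y ∈ {2}; common: ∅.
  x = 5: f ≡ 0 at y ∈ {1}; g ≡ 0 at y ∈ {5}; common: ∅.
  x = 6: f ≡ 0 at y ∈ {2}; g ≡ 0 at y ∈ {1}; common: ∅.
Collecting: common zeros = {(3, 6)}, so the count is 1.
Comparison with the Bézout bound: 1 ≤ 1 = deg(f)·deg(g), as expected for curves with no common component (the bound is attained).


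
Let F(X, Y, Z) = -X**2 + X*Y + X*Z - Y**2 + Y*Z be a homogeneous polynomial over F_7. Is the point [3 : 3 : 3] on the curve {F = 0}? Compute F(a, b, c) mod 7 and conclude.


F(3,3,3) ≡ 2 (mod 7); P is NOT on the curve.

Evaluate F(3, 3, 3) term-by-term (mod 7).
  -X**2 ↦ -1·9·1·1 = -9
  X*Y ↦ 1·3·3·1 = 9
  X*Z ↦ 1·3·1·3 = 9
  -Y**2 ↦ -1·1·9·1 = -9
  Y*Z ↦ 1·1·3·3 = 9
Sum: F(3, 3, 3) = (-9) + (9) + (9) + (-9) + (9) = 9.
Reducing mod 7: 9 ≡ 2 (mod 7).
Since F(a, b, c) ≡ 2 ≠ 0 (mod 7), P does NOT lie on the curve.


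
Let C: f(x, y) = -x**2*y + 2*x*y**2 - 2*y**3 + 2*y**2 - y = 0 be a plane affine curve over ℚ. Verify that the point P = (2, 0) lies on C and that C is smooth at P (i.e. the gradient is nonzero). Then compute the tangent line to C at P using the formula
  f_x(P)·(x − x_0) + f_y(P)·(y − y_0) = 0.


Tangent line at P: -5*y = 0.

Step 1: f(2, 0) = 0, so P lies on C.
Step 2: partial derivatives
  f_x(x, y) = -2*x*y + 2*y**2, f_y(x, y) = -x**2 + 4*x*y - 6*y**2 + 4*y - 1.
  f_x(P) = 0, f_y(P) = -5 (gradient nonzero, so P is smooth).
Step 3: tangent line at P: 0·(x − 2) + -5·(y − 0) = 0.
Expanding: -5*y = 0.


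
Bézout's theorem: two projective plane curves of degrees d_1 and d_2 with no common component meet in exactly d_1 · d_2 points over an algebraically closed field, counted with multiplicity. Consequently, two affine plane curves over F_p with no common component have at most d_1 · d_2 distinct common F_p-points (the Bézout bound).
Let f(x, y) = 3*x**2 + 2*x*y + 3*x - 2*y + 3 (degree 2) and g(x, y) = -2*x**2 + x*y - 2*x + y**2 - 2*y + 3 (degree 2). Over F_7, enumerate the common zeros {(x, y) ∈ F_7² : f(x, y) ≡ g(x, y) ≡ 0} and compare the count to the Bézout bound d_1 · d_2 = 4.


Common zeros: {(3, 6), (6, 6)}; count = 2; Bézout bound = 4.

deg(f) = 2, deg(g) = 2, so Bézout bound = 4.
Scan x ∈ F_7. For each x, list the y ∈ F_7 with f(x, y) ≡ 0 and those with g(x, y) ≡ 0 (mod 7); the common zeros in that column are the intersection.
  x = 0: f ≡ 0 at y ∈ {5}; g ≡ 0 at y ∈ ∅; common: ∅.
  x = 1: f ≡ 0 at y ∈ ∅; g ≡ 0 at y ∈ ∅; common: ∅.
  x = 2: f ≡ 0 at y ∈ {0}; g ≡ 0 at y ∈ {3, 4}; common: ∅.
  x = 3: f ≡ 0 at y ∈ {6}; g ≡ 0 at y ∈ {0, 6}; common: {6}.
  x = 4: f ≡ 0 at y ∈ {0}; g ≡ 0 at y ∈ ∅; common: ∅.
  x = 5: f ≡ 0 at y ∈ {5}; g ≡ 0 at y ∈ ∅; common: ∅.
  x = 6: f ≡ 0 at y ∈ {6}; g ≡ 0 at y ∈ {4, 6}; common: {6}.
Collecting: common zeros = {(3, 6), (6, 6)}, so the count is 2.
Comparison with the Bézout bound: 2 ≤ 4 = deg(f)·deg(g), as expected for curves with no common component (the affine F_7-count falls short of the bound because intersections may lie at infinity, over extension fields, or carry multiplicity).


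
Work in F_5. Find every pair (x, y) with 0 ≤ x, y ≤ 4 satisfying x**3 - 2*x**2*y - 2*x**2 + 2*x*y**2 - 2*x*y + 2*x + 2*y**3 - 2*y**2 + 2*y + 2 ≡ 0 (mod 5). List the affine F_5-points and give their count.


Affine F_5-points: {(1, 2), (2, 1), (2, 2), (3, 2)}; count = 4.

For each of the 25 pairs (x, y) ∈ F_5², evaluate f(x, y) mod 5. Record the zeros.
  x = 0: [0↦2, 1↦4, 2↦4, 3↦4, 4↦1]  zeros at y ∈ ∅
  x = 1: [0↦3, 1↦3, 2↦0, 3↦1, 4↦3]  zeros at y ∈ {2}
  x = 2: [0↦1, 1↦0, 2↦0, 3↦3, 4↦1]  zeros at y ∈ {1, 2}
  x = 3: [0↦2, 1↦1, 2↦0, 3↦1, 4↦1]  zeros at y ∈ {2}
  x = 4: [0↦2, 1↦2, 2↦1, 3↦1, 4↦4]  zeros at y ∈ ∅
Collecting zeros: affine points = {(1, 2), (2, 1), (2, 2), (3, 2)}.
Total count |C(F_5)_aff| = 4.


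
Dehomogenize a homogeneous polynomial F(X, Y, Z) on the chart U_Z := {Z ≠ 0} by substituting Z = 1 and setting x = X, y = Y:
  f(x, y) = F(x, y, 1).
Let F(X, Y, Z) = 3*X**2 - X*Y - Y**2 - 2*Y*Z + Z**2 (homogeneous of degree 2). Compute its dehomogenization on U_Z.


f(x, y) = 3*x**2 - x*y - y**2 - 2*y + 1

On U_Z we set Z = 1. Each monomial c·X^i·Y^j·Z^k in F becomes c·x^i·y^j·1^k = c·x^i·y^j.
Substituting Z = 1: F(X, Y, 1) = 3*x**2 - x*y - y**2 - 2*y + 1.
Note: deg(f) ≤ deg(F) = 2; strict inequality happens when F is divisible by Z (lost terms).


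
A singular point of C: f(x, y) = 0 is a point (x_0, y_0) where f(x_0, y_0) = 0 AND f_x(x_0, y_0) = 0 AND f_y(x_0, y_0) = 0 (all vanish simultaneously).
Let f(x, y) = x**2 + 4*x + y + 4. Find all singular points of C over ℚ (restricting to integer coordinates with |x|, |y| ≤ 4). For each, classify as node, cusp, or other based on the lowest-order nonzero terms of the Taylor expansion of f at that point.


No singular points in the scanned grid; C is smooth there.

Compute partial derivatives:
  f_x = 2*x + 4.
  f_y = 1.
f_y = 1 is a nonzero constant, so f_y never vanishes: no point (x, y) can satisfy f = f_x = f_y = 0. In particular no (x, y) ∈ {−4, ..., 4}² is singular; the curve is smooth.


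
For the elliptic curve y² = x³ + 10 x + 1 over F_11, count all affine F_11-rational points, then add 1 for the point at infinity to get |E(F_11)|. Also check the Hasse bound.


Affine points = {(0, 1), (0, 10), (1, 1), (1, 10), (3, 5), (3, 6), (5, 0), (10, 1), (10, 10)}; affine count = 9; |E(F_11)| = 10.

Discriminant check: Δ ∝ 4a³ + 27b² = 4·10³ + 27·1² = 4·1000 + 27·1 ≡ 1 (mod 11). Nonzero ⇒ E is nonsingular.
For each x ∈ F_11, compute rhs = x³ + 10·x + 1 mod 11, then count y ∈ F_11 with y² ≡ rhs.
  x = 0: rhs = 1, matching y values: 1, 10 (2 points).
  x = 1: rhs = 1, matching y values: 1, 10 (2 points).
  x = 2: rhs = 7, matching y values: none (0 points).
  x = 3: rhs = 3, matching y values: 5, 6 (2 points).
  x = 4: rhs = 6, matching y values: none (0 points).
  x = 5: rhs = 0, matching y values: 0 (1 points).
  x = 6: rhs = 2, matching y values: none (0 points).
  x = 7: rhs = 7, matching y values: none (0 points).
  x = 8: rhs = 10, matching y values: none (0 points).
  x = 9: rhs = 6, matching y values: none (0 points).
  x = 10: rhs = 1, matching y values: 1, 10 (2 points).
Total affine count: 9.
Full point count |E(F_11)| = 9 + 1 = 10.
Hasse bound: |10 − (11+1)| = |-2| = 2 ≤ 2√11 ≈ 6.6332 ✓.
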